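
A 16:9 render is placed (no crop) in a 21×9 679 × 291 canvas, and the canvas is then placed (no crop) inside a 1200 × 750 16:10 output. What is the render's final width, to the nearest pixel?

914 px

First fit — 16:9 into 679×291 spans the height: 517.33 × 291.00.
Second fit — the 21×9 canvas into 1200×750 spans the width: 1200.00 × 514.29 (×1.7673 from 679×291).
The render scales with it: width 517.33 × 1.7673 ≈ 914.29.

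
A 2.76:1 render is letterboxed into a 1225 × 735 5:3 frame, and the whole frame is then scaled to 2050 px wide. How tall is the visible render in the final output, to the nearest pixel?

At 1225×735 the render is width-limited, so height = 1225 / 2.760 ≈ 443.84 px.
The frame scales by 2050/1225 = 1.6735; 443.84 × 1.6735 ≈ 742.75 px.

743 px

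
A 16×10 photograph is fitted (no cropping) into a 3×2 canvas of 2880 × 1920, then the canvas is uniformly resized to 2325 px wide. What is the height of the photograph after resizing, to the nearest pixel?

In the 2880×1920 frame the photograph fills the width: height = 2880 × 10/16 ≈ 1800.00 px.
The frame scales by 2325/2880 = 0.8073; 1800.00 × 0.8073 ≈ 1453.12 px.

1453 px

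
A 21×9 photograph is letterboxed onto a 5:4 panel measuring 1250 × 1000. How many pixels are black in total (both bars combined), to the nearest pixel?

Since 2.333 > 1.250, the photograph is width-limited.
That makes the image 535.7143 px tall (1250 × 9/21).
Black = 1000 − 535.7143 = 464.2857 px.
That's 464.2857 × 1250 ≈ 580357 black pixels.

580357 pixels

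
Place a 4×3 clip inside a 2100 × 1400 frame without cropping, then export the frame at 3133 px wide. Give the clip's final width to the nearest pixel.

Fitted into 2100×1400, the clip spans the height; its width is 1400 × 4/3 ≈ 1866.67 px.
Scaling 2100 → 3133 is ×1.4919, so the width becomes 1866.67 × 1.4919 ≈ 2784.89 px.

2785 px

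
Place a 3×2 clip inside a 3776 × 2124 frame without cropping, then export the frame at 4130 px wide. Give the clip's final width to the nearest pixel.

3485 px

In the 3776×2124 frame the clip fills the height: width = 2124 × 3/2 ≈ 3186.00 px.
Resizing to 4130 px wide multiplies everything by 1.0938: 3186.00 → 3484.69 px.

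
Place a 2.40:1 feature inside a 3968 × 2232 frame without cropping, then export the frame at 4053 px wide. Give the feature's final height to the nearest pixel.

1689 px

At 3968×2232 the feature is width-limited, so height = 3968 / 2.400 ≈ 1653.33 px.
Resizing to 4053 px wide multiplies everything by 1.0214: 1653.33 → 1688.75 px.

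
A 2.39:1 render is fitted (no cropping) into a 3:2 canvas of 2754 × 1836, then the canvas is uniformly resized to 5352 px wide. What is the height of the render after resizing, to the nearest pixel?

Fitted into 2754×1836, the render spans the width; its height is 2754 / 2.390 ≈ 1152.30 px.
Resizing to 5352 px wide multiplies everything by 1.9434: 1152.30 → 2239.33 px.

2239 px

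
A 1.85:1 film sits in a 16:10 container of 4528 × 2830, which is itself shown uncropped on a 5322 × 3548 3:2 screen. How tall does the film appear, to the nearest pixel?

1.85:1 in 4528×2830: fills the width, so the film is 4528.00 × 2447.57.
The 16:10 canvas is width-limited in 5322×3548, giving 5322.00 × 3326.25; scale factor 1.1754.
Applying the same ×1.1754: 2447.57 → 2876.76.

2877 px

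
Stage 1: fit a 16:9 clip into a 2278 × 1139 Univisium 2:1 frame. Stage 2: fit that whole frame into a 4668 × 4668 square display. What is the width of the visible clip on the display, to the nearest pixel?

Inside the 2278×1139 canvas the clip is height-limited at 2024.89 × 1139.00.
Univisium 2:1 in 4668×4668: fills the width, so the intermediate becomes 4668.00 × 2334.00 — a scale of ×2.0492.
Applying the same ×2.0492: 2024.89 → 4149.33.

4149 px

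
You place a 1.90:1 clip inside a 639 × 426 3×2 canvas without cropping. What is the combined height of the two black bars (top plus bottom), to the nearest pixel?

90 px

1.90:1 (1.900) > 3×2 (1.500), so the clip fills the width.
The clip is 639 / 1.900 ≈ 336.32 px tall.
Leftover height: 426 − 336.32 = 89.68 px.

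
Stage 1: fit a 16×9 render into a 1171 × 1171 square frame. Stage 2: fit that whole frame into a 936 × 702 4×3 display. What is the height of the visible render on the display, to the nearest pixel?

395 px

16×9 in 1171×1171: fills the width, so the render is 1171.00 × 658.69.
The square canvas is height-limited in 936×702, giving 702.00 × 702.00; scale factor 0.5995.
So the render's height is 658.69 × 0.5995 ≈ 394.88.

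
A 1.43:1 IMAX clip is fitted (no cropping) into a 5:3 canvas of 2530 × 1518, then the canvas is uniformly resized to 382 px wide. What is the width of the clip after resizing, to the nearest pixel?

328 px

At 2530×1518 the clip is height-limited, so width = 1518 × 1.430 ≈ 2170.74 px.
Scaling 2530 → 382 is ×0.1510, so the width becomes 2170.74 × 0.1510 ≈ 327.76 px.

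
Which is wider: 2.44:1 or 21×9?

2.44 and 21×9 = 2.333; 2.44 > 2.333.

2.44:1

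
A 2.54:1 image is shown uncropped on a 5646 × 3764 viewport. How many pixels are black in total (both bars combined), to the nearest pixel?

8701420 pixels

Since 2.540 > 1.500, the image is width-limited.
That makes the image 2222.8346 px tall (5646 / 2.540).
Leftover height: 3764 − 2222.8346 = 1541.1654 px.
That's 1541.1654 × 5646 ≈ 8701420 black pixels.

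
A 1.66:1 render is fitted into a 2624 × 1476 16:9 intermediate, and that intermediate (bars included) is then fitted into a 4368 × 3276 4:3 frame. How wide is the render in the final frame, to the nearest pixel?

First fit — 1.66:1 into 2624×1476 spans the height: 2450.16 × 1476.00.
The 16:9 canvas is width-limited in 4368×3276, giving 4368.00 × 2457.00; scale factor 1.6646.
So the render's width is 2450.16 × 1.6646 ≈ 4078.62.

4079 px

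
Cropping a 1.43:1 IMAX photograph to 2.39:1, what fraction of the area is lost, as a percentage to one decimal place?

The width stays; only height is cut (since 2.39:1 is wider than 1.43:1 IMAX).
(1.430)/(2.390) ≈ 0.598 of the area survives, leaving 40.17% discarded.

40.2%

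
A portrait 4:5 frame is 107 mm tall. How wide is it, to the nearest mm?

86 mm

Width = 107·4/5 = 85.60.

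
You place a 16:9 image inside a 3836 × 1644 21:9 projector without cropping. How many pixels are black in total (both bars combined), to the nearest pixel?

1501520 pixels

16:9 (1.778) < 21:9 (2.333), so the image fills the height.
That makes the image 2922.6667 px wide (1644 × 16/9).
Black = 3836 − 2922.6667 = 913.3333 px.
That's 913.3333 × 1644 ≈ 1501520 black pixels.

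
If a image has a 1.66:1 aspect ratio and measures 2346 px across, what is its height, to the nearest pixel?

1413 px

2346 / 1.660 = 1413.25.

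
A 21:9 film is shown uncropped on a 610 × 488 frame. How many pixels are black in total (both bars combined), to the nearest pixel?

138209 pixels

21:9 is wider than 5:4, so it spans the full width.
That makes the image 261.4286 px tall (610 × 9/21).
488 − 261.4286 = 226.5714 px of bars.
Across the 610-px span: 226.5714 × 610 ≈ 138209 px.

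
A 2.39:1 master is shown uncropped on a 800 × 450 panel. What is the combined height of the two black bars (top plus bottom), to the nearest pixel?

115 px

Since 2.390 > 1.778, the master is width-limited.
Content height = 800 / 2.390 ≈ 334.73 px.
450 − 334.73 = 115.27 px of bars.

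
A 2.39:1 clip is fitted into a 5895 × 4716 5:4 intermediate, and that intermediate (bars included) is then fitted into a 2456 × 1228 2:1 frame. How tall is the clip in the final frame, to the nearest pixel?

Inside the 5895×4716 canvas the clip is width-limited at 5895.00 × 2466.53.
The 5:4 canvas is height-limited in 2456×1228, giving 1535.00 × 1228.00; scale factor 0.2604.
The clip scales with it: height 2466.53 × 0.2604 ≈ 642.26.

642 px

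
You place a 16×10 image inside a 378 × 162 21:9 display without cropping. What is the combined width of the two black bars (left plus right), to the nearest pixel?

119 px

Since 1.600 < 2.333, the image is height-limited.
That makes the image 259.20 px wide (162 × 16/10).
378 − 259.20 = 118.80 px of bars.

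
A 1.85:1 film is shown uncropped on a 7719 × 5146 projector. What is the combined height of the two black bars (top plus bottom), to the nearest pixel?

1.85:1 (1.850) > 3×2 (1.500), so the film fills the width.
Content height = 7719 / 1.850 ≈ 4172.43 px.
Leftover height: 5146 − 4172.43 = 973.57 px.

974 px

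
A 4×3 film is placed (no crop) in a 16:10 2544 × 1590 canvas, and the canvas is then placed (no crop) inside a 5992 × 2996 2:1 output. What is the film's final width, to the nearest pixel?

3995 px

First fit — 4×3 into 2544×1590 spans the height: 2120.00 × 1590.00.
The 16:10 canvas is height-limited in 5992×2996, giving 4793.60 × 2996.00; scale factor 1.8843.
So the film's width is 2120.00 × 1.8843 ≈ 3994.67.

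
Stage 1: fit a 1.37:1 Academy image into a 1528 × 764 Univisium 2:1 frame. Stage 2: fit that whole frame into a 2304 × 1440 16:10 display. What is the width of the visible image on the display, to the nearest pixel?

1578 px

1.37:1 Academy in 1528×764: fills the height, so the image is 1046.68 × 764.00.
Second fit — the Univisium 2:1 canvas into 2304×1440 spans the width: 2304.00 × 1152.00 (×1.5079 from 1528×764).
The image scales with it: width 1046.68 × 1.5079 ≈ 1578.24.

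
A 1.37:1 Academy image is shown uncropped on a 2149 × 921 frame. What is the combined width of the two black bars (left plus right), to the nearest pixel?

887 px

Since 1.370 < 2.333, the image is height-limited.
The image is 921 × 1.370 ≈ 1261.77 px wide.
2149 − 1261.77 = 887.23 px of bars.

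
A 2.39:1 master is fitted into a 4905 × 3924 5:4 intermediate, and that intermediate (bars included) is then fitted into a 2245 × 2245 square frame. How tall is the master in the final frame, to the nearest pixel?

2.39:1 in 4905×3924: fills the width, so the master is 4905.00 × 2052.30.
The 5:4 canvas is width-limited in 2245×2245, giving 2245.00 × 1796.00; scale factor 0.4577.
So the master's height is 2052.30 × 0.4577 ≈ 939.33.

939 px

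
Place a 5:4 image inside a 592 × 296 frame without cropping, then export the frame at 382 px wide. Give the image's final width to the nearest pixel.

At 592×296 the image is height-limited, so width = 296 × 5/4 ≈ 370.00 px.
The frame scales by 382/592 = 0.6453; 370.00 × 0.6453 ≈ 238.75 px.

239 px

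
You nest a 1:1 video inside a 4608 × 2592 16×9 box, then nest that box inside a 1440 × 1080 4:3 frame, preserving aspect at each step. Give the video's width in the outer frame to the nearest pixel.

Inside the 4608×2592 canvas the video is height-limited at 2592.00 × 2592.00.
16×9 in 1440×1080: fills the width, so the intermediate becomes 1440.00 × 810.00 — a scale of ×0.3125.
So the video's width is 2592.00 × 0.3125 ≈ 810.00.

810 px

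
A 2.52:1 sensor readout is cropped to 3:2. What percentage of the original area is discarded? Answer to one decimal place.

The height stays; only width is cut (since 3:2 is narrower than 2.52:1).
Area ratio = (1.500)/(2.520) = 59.52%; the remaining 40.48% is cropped out.

40.5%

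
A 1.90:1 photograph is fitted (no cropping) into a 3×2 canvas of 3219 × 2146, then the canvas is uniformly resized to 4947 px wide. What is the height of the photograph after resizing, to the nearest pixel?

In the 3219×2146 frame the photograph fills the width: height = 3219 / 1.900 ≈ 1694.21 px.
The frame scales by 4947/3219 = 1.5368; 1694.21 × 1.5368 ≈ 2603.68 px.

2604 px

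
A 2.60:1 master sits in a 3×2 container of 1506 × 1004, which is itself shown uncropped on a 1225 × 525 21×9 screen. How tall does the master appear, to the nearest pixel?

Inside the 1506×1004 canvas the master is width-limited at 1506.00 × 579.23.
3×2 in 1225×525: fills the height, so the intermediate becomes 787.50 × 525.00 — a scale of ×0.5229.
The master scales with it: height 579.23 × 0.5229 ≈ 302.88.

303 px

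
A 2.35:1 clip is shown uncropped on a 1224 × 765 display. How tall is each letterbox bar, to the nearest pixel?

122 px

Since 2.350 > 1.600, the clip is width-limited.
That makes the image 520.85 px tall (1224 / 2.350).
765 − 520.85 = 244.15 px of bars (122.07 each).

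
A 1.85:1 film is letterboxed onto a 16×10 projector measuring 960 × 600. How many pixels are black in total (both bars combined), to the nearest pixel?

77838 pixels

1.85:1 is wider than 16×10, so it spans the full width.
That makes the image 518.9189 px tall (960 / 1.850).
Black = 600 − 518.9189 = 81.0811 px.
Bar area = 81.0811 × 960 ≈ 77838 px.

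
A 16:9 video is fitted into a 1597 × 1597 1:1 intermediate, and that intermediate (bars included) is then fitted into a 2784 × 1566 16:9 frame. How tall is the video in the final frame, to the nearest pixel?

16:9 in 1597×1597: fills the width, so the video is 1597.00 × 898.31.
1:1 in 2784×1566: fills the height, so the intermediate becomes 1566.00 × 1566.00 — a scale of ×0.9806.
Applying the same ×0.9806: 898.31 → 880.88.

881 px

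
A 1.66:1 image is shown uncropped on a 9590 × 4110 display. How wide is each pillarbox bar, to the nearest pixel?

1.66:1 (1.660) < 21×9 (2.333), so the image fills the height.
That makes the image 6822.60 px wide (4110 × 1.660).
9590 − 6822.60 = 2767.40 px of bars (1383.70 each).

1384 px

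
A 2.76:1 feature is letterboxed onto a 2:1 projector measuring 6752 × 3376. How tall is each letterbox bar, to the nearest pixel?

Since 2.760 > 2.000, the feature is width-limited.
Content height = 6752 / 2.760 ≈ 2446.38 px.
Leftover height: 3376 − 2446.38 = 929.62 px → 464.81 each side.

465 px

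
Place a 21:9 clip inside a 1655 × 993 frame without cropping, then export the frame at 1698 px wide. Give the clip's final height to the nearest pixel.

At 1655×993 the clip is width-limited, so height = 1655 × 9/21 ≈ 709.29 px.
The frame scales by 1698/1655 = 1.0260; 709.29 × 1.0260 ≈ 727.71 px.

728 px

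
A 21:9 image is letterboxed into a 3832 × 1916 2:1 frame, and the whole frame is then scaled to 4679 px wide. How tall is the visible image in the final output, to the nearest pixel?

2005 px

At 3832×1916 the image is width-limited, so height = 3832 × 9/21 ≈ 1642.29 px.
The frame scales by 4679/3832 = 1.2210; 1642.29 × 1.2210 ≈ 2005.29 px.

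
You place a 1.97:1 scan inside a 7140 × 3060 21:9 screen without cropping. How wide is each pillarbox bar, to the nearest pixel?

556 px

1.97:1 (1.970) < 21:9 (2.333), so the scan fills the height.
Content width = 3060 × 1.970 ≈ 6028.20 px.
Leftover width: 7140 − 6028.20 = 1111.80 px → 555.90 each side.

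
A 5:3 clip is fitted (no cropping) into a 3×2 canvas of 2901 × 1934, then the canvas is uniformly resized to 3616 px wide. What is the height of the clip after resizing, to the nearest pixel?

At 2901×1934 the clip is width-limited, so height = 2901 × 3/5 ≈ 1740.60 px.
Scaling 2901 → 3616 is ×1.2465, so the height becomes 1740.60 × 1.2465 ≈ 2169.60 px.

2170 px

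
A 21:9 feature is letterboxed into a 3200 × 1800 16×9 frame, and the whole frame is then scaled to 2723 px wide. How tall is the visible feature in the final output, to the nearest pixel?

In the 3200×1800 frame the feature fills the width: height = 3200 × 9/21 ≈ 1371.43 px.
Resizing to 2723 px wide multiplies everything by 0.8509: 1371.43 → 1167.00 px.

1167 px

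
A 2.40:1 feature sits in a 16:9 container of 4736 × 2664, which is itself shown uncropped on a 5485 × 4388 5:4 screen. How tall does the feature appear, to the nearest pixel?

2285 px

First fit — 2.40:1 into 4736×2664 spans the width: 4736.00 × 1973.33.
16:9 in 5485×4388: fills the width, so the intermediate becomes 5485.00 × 3085.31 — a scale of ×1.1582.
The feature scales with it: height 1973.33 × 1.1582 ≈ 2285.42.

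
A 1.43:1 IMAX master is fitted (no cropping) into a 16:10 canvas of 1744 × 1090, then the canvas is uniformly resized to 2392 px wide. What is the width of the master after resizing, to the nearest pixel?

2138 px

In the 1744×1090 frame the master fills the height: width = 1090 × 1.430 ≈ 1558.70 px.
Resizing to 2392 px wide multiplies everything by 1.3716: 1558.70 → 2137.85 px.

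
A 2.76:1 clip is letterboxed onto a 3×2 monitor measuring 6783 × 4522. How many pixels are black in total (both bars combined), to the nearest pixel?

14002766 pixels

2.76:1 (2.760) > 3×2 (1.500), so the clip fills the width.
Content height = 6783 / 2.760 ≈ 2457.6087 px.
Leftover height: 4522 − 2457.6087 = 2064.3913 px.
Bar area = 2064.3913 × 6783 ≈ 14002766 px.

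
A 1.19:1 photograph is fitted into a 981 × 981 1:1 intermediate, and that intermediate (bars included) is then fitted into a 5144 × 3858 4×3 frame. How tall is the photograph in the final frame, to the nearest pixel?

3242 px

1.19:1 in 981×981: fills the width, so the photograph is 981.00 × 824.37.
The 1:1 canvas is height-limited in 5144×3858, giving 3858.00 × 3858.00; scale factor 3.9327.
The photograph scales with it: height 824.37 × 3.9327 ≈ 3242.02.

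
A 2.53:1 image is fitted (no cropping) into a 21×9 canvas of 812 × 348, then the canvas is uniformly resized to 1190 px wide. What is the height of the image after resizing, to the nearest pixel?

At 812×348 the image is width-limited, so height = 812 / 2.530 ≈ 320.95 px.
The frame scales by 1190/812 = 1.4655; 320.95 × 1.4655 ≈ 470.36 px.

470 px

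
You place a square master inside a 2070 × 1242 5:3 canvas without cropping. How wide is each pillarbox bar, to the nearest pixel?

square (1.000) < 5:3 (1.667), so the master fills the height.
Content width = 1242 × 1/1 ≈ 1242.00 px.
Leftover width: 2070 − 1242.00 = 828.00 px → 414.00 each side.

414 px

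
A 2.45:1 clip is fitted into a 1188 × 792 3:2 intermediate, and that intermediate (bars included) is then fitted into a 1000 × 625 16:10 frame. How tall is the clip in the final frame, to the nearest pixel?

First fit — 2.45:1 into 1188×792 spans the width: 1188.00 × 484.90.
3:2 in 1000×625: fills the height, so the intermediate becomes 937.50 × 625.00 — a scale of ×0.7891.
The clip scales with it: height 484.90 × 0.7891 ≈ 382.65.

383 px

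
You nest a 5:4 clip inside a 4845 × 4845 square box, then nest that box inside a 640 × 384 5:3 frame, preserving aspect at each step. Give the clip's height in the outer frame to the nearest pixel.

307 px

Inside the 4845×4845 canvas the clip is width-limited at 4845.00 × 3876.00.
Second fit — the square canvas into 640×384 spans the height: 384.00 × 384.00 (×0.0793 from 4845×4845).
Applying the same ×0.0793: 3876.00 → 307.20.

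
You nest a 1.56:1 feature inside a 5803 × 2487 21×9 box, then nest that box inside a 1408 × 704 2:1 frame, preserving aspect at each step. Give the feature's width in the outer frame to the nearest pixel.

Inside the 5803×2487 canvas the feature is height-limited at 3879.72 × 2487.00.
Second fit — the 21×9 canvas into 1408×704 spans the width: 1408.00 × 603.43 (×0.2426 from 5803×2487).
The feature scales with it: width 3879.72 × 0.2426 ≈ 941.35.

941 px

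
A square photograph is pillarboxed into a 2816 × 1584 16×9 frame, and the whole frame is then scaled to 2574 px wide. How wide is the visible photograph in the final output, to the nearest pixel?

At 2816×1584 the photograph is height-limited, so width = 1584 × 1/1 ≈ 1584.00 px.
Scaling 2816 → 2574 is ×0.9141, so the width becomes 1584.00 × 0.9141 ≈ 1447.88 px.

1448 px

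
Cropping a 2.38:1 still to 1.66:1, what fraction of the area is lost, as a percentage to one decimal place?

1.66:1 is narrower than 2.38:1, so the crop keeps the full height and trims the width.
(1.660)/(2.380) ≈ 0.697 of the area survives, leaving 30.25% discarded.

30.3%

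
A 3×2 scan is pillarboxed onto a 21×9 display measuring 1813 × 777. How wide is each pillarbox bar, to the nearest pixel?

Since 1.500 < 2.333, the scan is height-limited.
That makes the image 1165.50 px wide (777 × 3/2).
1813 − 1165.50 = 647.50 px of bars (323.75 each).

324 px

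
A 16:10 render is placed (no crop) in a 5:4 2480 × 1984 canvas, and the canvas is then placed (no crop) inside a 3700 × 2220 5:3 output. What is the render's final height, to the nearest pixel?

First fit — 16:10 into 2480×1984 spans the width: 2480.00 × 1550.00.
The 5:4 canvas is height-limited in 3700×2220, giving 2775.00 × 2220.00; scale factor 1.1190.
The render scales with it: height 1550.00 × 1.1190 ≈ 1734.38.

1734 px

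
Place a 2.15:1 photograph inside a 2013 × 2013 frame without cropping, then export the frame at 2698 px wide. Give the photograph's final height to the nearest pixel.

In the 2013×2013 frame the photograph fills the width: height = 2013 / 2.150 ≈ 936.28 px.
Resizing to 2698 px wide multiplies everything by 1.3403: 936.28 → 1254.88 px.

1255 px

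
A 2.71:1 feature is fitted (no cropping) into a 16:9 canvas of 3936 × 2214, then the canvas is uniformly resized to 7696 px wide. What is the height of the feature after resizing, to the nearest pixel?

Fitted into 3936×2214, the feature spans the width; its height is 3936 / 2.710 ≈ 1452.40 px.
Resizing to 7696 px wide multiplies everything by 1.9553: 1452.40 → 2839.85 px.

2840 px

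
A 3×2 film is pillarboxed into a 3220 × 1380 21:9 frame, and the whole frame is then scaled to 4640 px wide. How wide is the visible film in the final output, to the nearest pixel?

2983 px

Fitted into 3220×1380, the film spans the height; its width is 1380 × 3/2 ≈ 2070.00 px.
The frame scales by 4640/3220 = 1.4410; 2070.00 × 1.4410 ≈ 2982.86 px.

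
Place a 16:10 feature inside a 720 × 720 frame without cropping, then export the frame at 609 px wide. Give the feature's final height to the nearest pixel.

381 px

In the 720×720 frame the feature fills the width: height = 720 × 10/16 ≈ 450.00 px.
Resizing to 609 px wide multiplies everything by 0.8458: 450.00 → 380.62 px.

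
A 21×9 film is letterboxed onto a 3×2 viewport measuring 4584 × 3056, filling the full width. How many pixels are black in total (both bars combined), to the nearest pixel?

5003109 pixels

That makes the image 1964.5714 px tall (4584 × 9/21).
Leftover height: 3056 − 1964.5714 = 1091.4286 px.
That's 1091.4286 × 4584 ≈ 5003109 black pixels.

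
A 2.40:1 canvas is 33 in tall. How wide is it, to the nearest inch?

At 2.40:1, 33 × 2.400 ≈ 79.20.

79 in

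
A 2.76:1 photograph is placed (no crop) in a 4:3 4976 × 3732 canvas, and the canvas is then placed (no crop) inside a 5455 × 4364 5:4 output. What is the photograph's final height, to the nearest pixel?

Inside the 4976×3732 canvas the photograph is width-limited at 4976.00 × 1802.90.
The 4:3 canvas is width-limited in 5455×4364, giving 5455.00 × 4091.25; scale factor 1.0963.
Applying the same ×1.0963: 1802.90 → 1976.45.

1976 px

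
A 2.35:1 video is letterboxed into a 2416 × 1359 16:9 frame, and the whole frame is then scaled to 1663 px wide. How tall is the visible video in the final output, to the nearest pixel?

At 2416×1359 the video is width-limited, so height = 2416 / 2.350 ≈ 1028.09 px.
The frame scales by 1663/2416 = 0.6883; 1028.09 × 0.6883 ≈ 707.66 px.

708 px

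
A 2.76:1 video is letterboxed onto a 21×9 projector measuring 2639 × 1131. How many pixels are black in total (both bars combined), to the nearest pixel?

461404 pixels

Since 2.760 > 2.333, the video is width-limited.
That makes the image 956.1594 px tall (2639 / 2.760).
Black = 1131 − 956.1594 = 174.8406 px.
That's 174.8406 × 2639 ≈ 461404 black pixels.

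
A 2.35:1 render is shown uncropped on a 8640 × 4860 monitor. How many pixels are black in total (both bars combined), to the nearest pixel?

2.35:1 is wider than 16×9, so it spans the full width.
That makes the image 3676.5957 px tall (8640 / 2.350).
4860 − 3676.5957 = 1183.4043 px of bars.
That's 1183.4043 × 8640 ≈ 10224613 black pixels.

10224613 pixels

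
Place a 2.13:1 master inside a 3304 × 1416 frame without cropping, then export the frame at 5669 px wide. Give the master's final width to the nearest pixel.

5175 px

Fitted into 3304×1416, the master spans the height; its width is 1416 × 2.130 ≈ 3016.08 px.
The frame scales by 5669/3304 = 1.7158; 3016.08 × 1.7158 ≈ 5174.99 px.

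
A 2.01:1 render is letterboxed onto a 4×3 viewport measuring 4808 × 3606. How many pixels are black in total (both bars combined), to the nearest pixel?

2.01:1 (2.010) > 4×3 (1.333), so the render fills the width.
That makes the image 2392.0398 px tall (4808 / 2.010).
3606 − 2392.0398 = 1213.9602 px of bars.
Bar area = 1213.9602 × 4808 ≈ 5836721 px.

5836721 pixels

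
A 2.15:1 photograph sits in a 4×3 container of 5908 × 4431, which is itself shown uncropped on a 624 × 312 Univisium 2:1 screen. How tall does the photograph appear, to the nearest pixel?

193 px

2.15:1 in 5908×4431: fills the width, so the photograph is 5908.00 × 2747.91.
4×3 in 624×312: fills the height, so the intermediate becomes 416.00 × 312.00 — a scale of ×0.0704.
Applying the same ×0.0704: 2747.91 → 193.49.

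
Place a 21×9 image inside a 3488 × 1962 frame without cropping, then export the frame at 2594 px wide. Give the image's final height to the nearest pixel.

In the 3488×1962 frame the image fills the width: height = 3488 × 9/21 ≈ 1494.86 px.
Resizing to 2594 px wide multiplies everything by 0.7437: 1494.86 → 1111.71 px.

1112 px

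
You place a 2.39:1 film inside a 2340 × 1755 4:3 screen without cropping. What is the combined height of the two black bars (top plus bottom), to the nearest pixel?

2.39:1 (2.390) > 4:3 (1.333), so the film fills the width.
The film is 2340 / 2.390 ≈ 979.08 px tall.
1755 − 979.08 = 775.92 px of bars.

776 px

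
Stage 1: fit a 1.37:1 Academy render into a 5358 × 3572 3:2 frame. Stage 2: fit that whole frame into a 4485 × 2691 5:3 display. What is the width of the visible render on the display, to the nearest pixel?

3687 px

First fit — 1.37:1 Academy into 5358×3572 spans the height: 4893.64 × 3572.00.
3:2 in 4485×2691: fills the height, so the intermediate becomes 4036.50 × 2691.00 — a scale of ×0.7534.
Applying the same ×0.7534: 4893.64 → 3686.67.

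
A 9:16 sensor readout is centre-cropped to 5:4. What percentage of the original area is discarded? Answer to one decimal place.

55.0%

The width stays; only height is cut (since 5:4 is wider than 9:16).
(0.562)/(1.250) ≈ 0.450 of the area survives, leaving 55.00% discarded.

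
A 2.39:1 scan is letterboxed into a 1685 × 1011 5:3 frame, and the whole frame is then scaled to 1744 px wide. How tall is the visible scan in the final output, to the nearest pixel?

730 px

In the 1685×1011 frame the scan fills the width: height = 1685 / 2.390 ≈ 705.02 px.
Resizing to 1744 px wide multiplies everything by 1.0350: 705.02 → 729.71 px.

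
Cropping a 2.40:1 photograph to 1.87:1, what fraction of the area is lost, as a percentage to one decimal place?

The height stays; only width is cut (since 1.87:1 is narrower than 2.40:1).
Fraction kept = (1.870)/(2.400) ≈ 77.92%, so 22.08% is lost.

22.1%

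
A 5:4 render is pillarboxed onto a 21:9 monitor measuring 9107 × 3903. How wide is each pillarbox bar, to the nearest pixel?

2114 px

Since 1.250 < 2.333, the render is height-limited.
That makes the image 4878.75 px wide (3903 × 5/4).
Leftover width: 9107 − 4878.75 = 4228.25 px → 2114.12 each side.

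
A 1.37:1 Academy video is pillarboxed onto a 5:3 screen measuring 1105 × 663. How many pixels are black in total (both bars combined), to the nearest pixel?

130405 pixels

1.37:1 Academy (1.370) < 5:3 (1.667), so the video fills the height.
That makes the image 908.3100 px wide (663 × 1.370).
Leftover width: 1105 − 908.3100 = 196.6900 px.
Across the 663-px span: 196.6900 × 663 ≈ 130405 px.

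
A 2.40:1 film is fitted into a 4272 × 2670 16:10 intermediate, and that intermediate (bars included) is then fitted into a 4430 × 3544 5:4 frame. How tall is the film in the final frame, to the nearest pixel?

1846 px

Inside the 4272×2670 canvas the film is width-limited at 4272.00 × 1780.00.
Second fit — the 16:10 canvas into 4430×3544 spans the width: 4430.00 × 2768.75 (×1.0370 from 4272×2670).
Applying the same ×1.0370: 1780.00 → 1845.83.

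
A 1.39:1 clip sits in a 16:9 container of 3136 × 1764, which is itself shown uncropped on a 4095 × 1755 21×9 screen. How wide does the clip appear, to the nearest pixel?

Inside the 3136×1764 canvas the clip is height-limited at 2451.96 × 1764.00.
Second fit — the 16:9 canvas into 4095×1755 spans the height: 3120.00 × 1755.00 (×0.9949 from 3136×1764).
The clip scales with it: width 2451.96 × 0.9949 ≈ 2439.45.

2439 px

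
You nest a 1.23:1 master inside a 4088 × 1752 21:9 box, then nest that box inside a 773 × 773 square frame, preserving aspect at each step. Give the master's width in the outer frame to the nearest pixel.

407 px

1.23:1 in 4088×1752: fills the height, so the master is 2154.96 × 1752.00.
The 21:9 canvas is width-limited in 773×773, giving 773.00 × 331.29; scale factor 0.1891.
Applying the same ×0.1891: 2154.96 → 407.48.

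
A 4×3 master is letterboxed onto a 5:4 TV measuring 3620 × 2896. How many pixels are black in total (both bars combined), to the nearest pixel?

4×3 (1.333) > 5:4 (1.250), so the master fills the width.
The master is 3620 × 3/4 ≈ 2715.0000 px tall.
Leftover height: 2896 − 2715.0000 = 181.0000 px.
That's 181.0000 × 3620 ≈ 655220 black pixels.

655220 pixels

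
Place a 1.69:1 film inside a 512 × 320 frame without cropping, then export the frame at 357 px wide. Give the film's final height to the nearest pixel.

In the 512×320 frame the film fills the width: height = 512 / 1.690 ≈ 302.96 px.
Resizing to 357 px wide multiplies everything by 0.6973: 302.96 → 211.24 px.

211 px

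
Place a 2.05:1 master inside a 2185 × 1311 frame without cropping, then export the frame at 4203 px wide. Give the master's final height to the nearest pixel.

At 2185×1311 the master is width-limited, so height = 2185 / 2.050 ≈ 1065.85 px.
The frame scales by 4203/2185 = 1.9236; 1065.85 × 1.9236 ≈ 2050.24 px.

2050 px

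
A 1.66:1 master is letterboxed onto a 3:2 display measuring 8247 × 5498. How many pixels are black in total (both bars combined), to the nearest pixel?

1.66:1 (1.660) > 3:2 (1.500), so the master fills the width.
Content height = 8247 / 1.660 ≈ 4968.0723 px.
Black = 5498 − 4968.0723 = 529.9277 px.
That's 529.9277 × 8247 ≈ 4370314 black pixels.

4370314 pixels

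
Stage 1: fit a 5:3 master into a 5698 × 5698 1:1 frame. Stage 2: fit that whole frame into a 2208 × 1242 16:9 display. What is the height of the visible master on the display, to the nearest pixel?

745 px

Inside the 5698×5698 canvas the master is width-limited at 5698.00 × 3418.80.
Second fit — the 1:1 canvas into 2208×1242 spans the height: 1242.00 × 1242.00 (×0.2180 from 5698×5698).
So the master's height is 3418.80 × 0.2180 ≈ 745.20.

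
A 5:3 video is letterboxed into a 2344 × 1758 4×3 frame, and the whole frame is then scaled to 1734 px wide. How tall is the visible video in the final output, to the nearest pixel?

In the 2344×1758 frame the video fills the width: height = 2344 × 3/5 ≈ 1406.40 px.
Scaling 2344 → 1734 is ×0.7398, so the height becomes 1406.40 × 0.7398 ≈ 1040.40 px.

1040 px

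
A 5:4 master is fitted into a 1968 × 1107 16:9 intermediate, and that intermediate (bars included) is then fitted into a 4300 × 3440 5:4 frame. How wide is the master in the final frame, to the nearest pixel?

3023 px

First fit — 5:4 into 1968×1107 spans the height: 1383.75 × 1107.00.
Second fit — the 16:9 canvas into 4300×3440 spans the width: 4300.00 × 2418.75 (×2.1850 from 1968×1107).
So the master's width is 1383.75 × 2.1850 ≈ 3023.44.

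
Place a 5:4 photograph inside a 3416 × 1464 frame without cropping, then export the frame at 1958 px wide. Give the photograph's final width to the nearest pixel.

At 3416×1464 the photograph is height-limited, so width = 1464 × 5/4 ≈ 1830.00 px.
Resizing to 1958 px wide multiplies everything by 0.5732: 1830.00 → 1048.93 px.

1049 px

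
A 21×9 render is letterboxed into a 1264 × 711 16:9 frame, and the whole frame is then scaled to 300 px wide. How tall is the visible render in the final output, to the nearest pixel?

129 px

In the 1264×711 frame the render fills the width: height = 1264 × 9/21 ≈ 541.71 px.
Scaling 1264 → 300 is ×0.2373, so the height becomes 541.71 × 0.2373 ≈ 128.57 px.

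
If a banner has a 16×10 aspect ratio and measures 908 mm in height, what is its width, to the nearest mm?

908·16/10 = 1452.80.

1453 mm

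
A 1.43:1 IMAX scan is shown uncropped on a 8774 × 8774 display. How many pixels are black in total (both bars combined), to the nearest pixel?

Since 1.430 > 1.000, the scan is width-limited.
That makes the image 6135.6643 px tall (8774 / 1.430).
8774 − 6135.6643 = 2638.3357 px of bars.
Bar area = 2638.3357 × 8774 ≈ 23148757 px.

23148757 pixels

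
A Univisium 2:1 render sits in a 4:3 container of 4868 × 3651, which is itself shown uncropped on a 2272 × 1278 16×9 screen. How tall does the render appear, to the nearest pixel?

852 px

First fit — Univisium 2:1 into 4868×3651 spans the width: 4868.00 × 2434.00.
The 4:3 canvas is height-limited in 2272×1278, giving 1704.00 × 1278.00; scale factor 0.3500.
So the render's height is 2434.00 × 0.3500 ≈ 852.00.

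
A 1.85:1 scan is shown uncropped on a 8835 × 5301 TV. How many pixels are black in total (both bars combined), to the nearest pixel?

Since 1.850 > 1.667, the scan is width-limited.
Content height = 8835 / 1.850 ≈ 4775.6757 px.
Black = 5301 − 4775.6757 = 525.3243 px.
Bar area = 525.3243 × 8835 ≈ 4641240 px.

4641240 pixels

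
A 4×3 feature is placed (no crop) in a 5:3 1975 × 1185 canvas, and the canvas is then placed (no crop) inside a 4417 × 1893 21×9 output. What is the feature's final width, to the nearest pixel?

2524 px

4×3 in 1975×1185: fills the height, so the feature is 1580.00 × 1185.00.
The 5:3 canvas is height-limited in 4417×1893, giving 3155.00 × 1893.00; scale factor 1.5975.
The feature scales with it: width 1580.00 × 1.5975 ≈ 2524.00.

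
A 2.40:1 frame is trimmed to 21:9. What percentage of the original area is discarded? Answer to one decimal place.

2.8%

Going from 2.40:1 to 21:9 means cutting width while keeping height.
Area ratio = (2.333)/(2.400) = 97.22%; the remaining 2.78% is cropped out.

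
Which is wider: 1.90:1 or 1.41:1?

1.90:1

1.9 and 1.41; 1.9 > 1.41.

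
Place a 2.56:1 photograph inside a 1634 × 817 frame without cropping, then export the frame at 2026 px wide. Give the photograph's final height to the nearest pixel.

791 px

Fitted into 1634×817, the photograph spans the width; its height is 1634 / 2.560 ≈ 638.28 px.
Scaling 1634 → 2026 is ×1.2399, so the height becomes 638.28 × 1.2399 ≈ 791.41 px.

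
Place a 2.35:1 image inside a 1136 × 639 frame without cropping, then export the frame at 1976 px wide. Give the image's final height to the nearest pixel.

841 px

At 1136×639 the image is width-limited, so height = 1136 / 2.350 ≈ 483.40 px.
Scaling 1136 → 1976 is ×1.7394, so the height becomes 483.40 × 1.7394 ≈ 840.85 px.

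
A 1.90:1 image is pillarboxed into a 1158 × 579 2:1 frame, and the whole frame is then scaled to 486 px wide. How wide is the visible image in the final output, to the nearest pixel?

In the 1158×579 frame the image fills the height: width = 579 × 1.900 ≈ 1100.10 px.
Scaling 1158 → 486 is ×0.4197, so the width becomes 1100.10 × 0.4197 ≈ 461.70 px.

462 px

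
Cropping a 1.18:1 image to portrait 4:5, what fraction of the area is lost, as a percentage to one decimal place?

32.2%

portrait 4:5 is narrower than 1.18:1, so the crop keeps the full height and trims the width.
(0.800)/(1.180) ≈ 0.678 of the area survives, leaving 32.20% discarded.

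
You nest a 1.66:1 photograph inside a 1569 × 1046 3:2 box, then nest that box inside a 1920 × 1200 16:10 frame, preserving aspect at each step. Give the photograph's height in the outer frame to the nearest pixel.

1.66:1 in 1569×1046: fills the width, so the photograph is 1569.00 × 945.18.
Second fit — the 3:2 canvas into 1920×1200 spans the height: 1800.00 × 1200.00 (×1.1472 from 1569×1046).
So the photograph's height is 945.18 × 1.1472 ≈ 1084.34.

1084 px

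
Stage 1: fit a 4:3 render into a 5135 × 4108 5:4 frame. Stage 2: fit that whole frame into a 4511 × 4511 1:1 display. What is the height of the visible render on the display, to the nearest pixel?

3383 px

First fit — 4:3 into 5135×4108 spans the width: 5135.00 × 3851.25.
The 5:4 canvas is width-limited in 4511×4511, giving 4511.00 × 3608.80; scale factor 0.8785.
So the render's height is 3851.25 × 0.8785 ≈ 3383.25.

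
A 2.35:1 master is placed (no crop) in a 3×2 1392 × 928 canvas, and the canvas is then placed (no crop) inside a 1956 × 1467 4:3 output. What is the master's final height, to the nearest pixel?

First fit — 2.35:1 into 1392×928 spans the width: 1392.00 × 592.34.
The 3×2 canvas is width-limited in 1956×1467, giving 1956.00 × 1304.00; scale factor 1.4052.
So the master's height is 592.34 × 1.4052 ≈ 832.34.

832 px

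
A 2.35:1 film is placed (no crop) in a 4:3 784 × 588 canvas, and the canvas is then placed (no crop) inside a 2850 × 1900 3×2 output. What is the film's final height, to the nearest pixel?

1078 px

2.35:1 in 784×588: fills the width, so the film is 784.00 × 333.62.
Second fit — the 4:3 canvas into 2850×1900 spans the height: 2533.33 × 1900.00 (×3.2313 from 784×588).
Applying the same ×3.2313: 333.62 → 1078.01.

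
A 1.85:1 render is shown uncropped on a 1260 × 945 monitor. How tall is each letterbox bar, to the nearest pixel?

132 px

Since 1.850 > 1.333, the render is width-limited.
The render is 1260 / 1.850 ≈ 681.08 px tall.
Black = 945 − 681.08 = 263.92 px, or 131.96 per bar.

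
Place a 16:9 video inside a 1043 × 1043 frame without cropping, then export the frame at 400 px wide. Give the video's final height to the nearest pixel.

225 px

At 1043×1043 the video is width-limited, so height = 1043 × 9/16 ≈ 586.69 px.
Resizing to 400 px wide multiplies everything by 0.3835: 586.69 → 225.00 px.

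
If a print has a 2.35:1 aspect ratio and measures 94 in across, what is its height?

40 in

At 2.35:1, 94 / 2.350 ≈ 40.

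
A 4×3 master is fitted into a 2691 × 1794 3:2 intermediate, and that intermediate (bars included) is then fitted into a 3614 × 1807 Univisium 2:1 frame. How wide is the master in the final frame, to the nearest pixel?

4×3 in 2691×1794: fills the height, so the master is 2392.00 × 1794.00.
Second fit — the 3:2 canvas into 3614×1807 spans the height: 2710.50 × 1807.00 (×1.0072 from 2691×1794).
Applying the same ×1.0072: 2392.00 → 2409.33.

2409 px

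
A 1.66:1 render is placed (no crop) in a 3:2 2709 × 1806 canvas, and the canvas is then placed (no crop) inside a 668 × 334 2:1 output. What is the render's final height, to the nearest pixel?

302 px

Inside the 2709×1806 canvas the render is width-limited at 2709.00 × 1631.93.
The 3:2 canvas is height-limited in 668×334, giving 501.00 × 334.00; scale factor 0.1849.
So the render's height is 1631.93 × 0.1849 ≈ 301.81.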